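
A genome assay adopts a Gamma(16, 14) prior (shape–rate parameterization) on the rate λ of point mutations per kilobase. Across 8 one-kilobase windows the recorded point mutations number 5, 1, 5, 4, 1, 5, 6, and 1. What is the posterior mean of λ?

2

Total count: 5 + 1 + 5 + 4 + 1 + 5 + 6 + 1 = 28.
Total exposure: 8 kilobases.
Posterior: α' = 16 + 28 = 44, β' = 14 + 8 = 22.
Posterior mean = α'/β' = 44/22 = 2.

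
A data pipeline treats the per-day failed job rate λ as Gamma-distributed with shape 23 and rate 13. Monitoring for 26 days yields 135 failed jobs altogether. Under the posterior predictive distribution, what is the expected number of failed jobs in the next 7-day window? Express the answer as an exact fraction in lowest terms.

1106/39

Total count 135 over total exposure 26 days.
The Gamma prior is conjugate for the Poisson rate, so λ | data ~ Gamma(23+135, 13+26) = Gamma(158, 39).
Predictive mean over a 7-day window = T·E[λ|data] = 7·158/39 = 1106/39.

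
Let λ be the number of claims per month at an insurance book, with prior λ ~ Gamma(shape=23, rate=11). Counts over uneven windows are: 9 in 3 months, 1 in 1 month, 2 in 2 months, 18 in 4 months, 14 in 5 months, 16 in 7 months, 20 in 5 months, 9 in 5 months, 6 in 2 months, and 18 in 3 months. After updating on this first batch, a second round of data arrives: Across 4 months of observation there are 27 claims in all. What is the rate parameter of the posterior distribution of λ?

Total count: 9 + 1 + 2 + 18 + 14 + 16 + 20 + 9 + 6 + 18 = 113.
Total exposure: 3 + 1 + 2 + 4 + 5 + 7 + 5 + 5 + 2 + 3 = 37 months.
After the first batch: Gamma(23 + 113, 11 + 37) = Gamma(136, 48).
Total count 27 over total exposure 4 months.
After the second batch: Gamma(136 + 27, 48 + 4) = Gamma(163, 52).

52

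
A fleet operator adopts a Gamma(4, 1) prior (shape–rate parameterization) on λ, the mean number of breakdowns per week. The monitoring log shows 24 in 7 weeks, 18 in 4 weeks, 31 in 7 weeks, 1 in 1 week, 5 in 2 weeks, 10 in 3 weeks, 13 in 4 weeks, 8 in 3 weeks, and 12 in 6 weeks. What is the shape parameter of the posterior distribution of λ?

126

Total count: 24 + 18 + 31 + 1 + 5 + 10 + 13 + 8 + 12 = 122.
Total exposure: 7 + 4 + 7 + 1 + 2 + 3 + 4 + 3 + 6 = 37 weeks.
Posterior: α' = 4 + 122 = 126, β' = 1 + 37 = 38.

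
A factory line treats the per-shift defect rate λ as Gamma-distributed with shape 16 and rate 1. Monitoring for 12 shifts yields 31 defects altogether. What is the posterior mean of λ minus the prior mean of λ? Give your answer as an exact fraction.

-161/13

Total count 31 over total exposure 12 shifts.
The Gamma prior is conjugate for the Poisson rate, so λ | data ~ Gamma(16+31, 1+12) = Gamma(47, 13).
Posterior mean = 47/13 = 47/13; prior mean = 16/1 = 16. Difference = 47/13 − 16 = -161/13.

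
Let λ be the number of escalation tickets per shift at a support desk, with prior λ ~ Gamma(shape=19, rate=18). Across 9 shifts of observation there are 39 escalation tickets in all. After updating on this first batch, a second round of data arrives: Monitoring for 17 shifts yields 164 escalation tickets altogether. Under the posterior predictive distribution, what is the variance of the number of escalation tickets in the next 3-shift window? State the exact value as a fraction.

15651/968

Total count 39 over total exposure 9 shifts.
After the first batch: Gamma(19 + 39, 18 + 9) = Gamma(58, 27).
Total count 164 over total exposure 17 shifts.
After the second batch: Gamma(58 + 164, 27 + 17) = Gamma(222, 44).
The posterior predictive for a window of length T is Negative Binomial with variance T·α'·(β'+T)/β'² = 3·222·47/1936 = 15651/968.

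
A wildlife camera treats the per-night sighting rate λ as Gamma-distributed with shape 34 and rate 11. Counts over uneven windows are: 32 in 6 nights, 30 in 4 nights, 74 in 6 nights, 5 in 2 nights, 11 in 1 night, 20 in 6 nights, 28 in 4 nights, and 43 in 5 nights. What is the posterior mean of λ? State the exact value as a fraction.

Total count: 32 + 30 + 74 + 5 + 11 + 20 + 28 + 43 = 243.
Total exposure: 6 + 4 + 6 + 2 + 1 + 6 + 4 + 5 = 34 nights.
By Gamma–Poisson conjugacy, the posterior is Gamma(α + Σx, β + Σt) = Gamma(34 + 243, 11 + 34) = Gamma(277, 45).
Posterior mean = α'/β' = 277/45.

277/45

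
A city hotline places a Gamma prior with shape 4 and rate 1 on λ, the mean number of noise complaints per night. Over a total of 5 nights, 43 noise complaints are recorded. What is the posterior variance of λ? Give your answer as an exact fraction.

47/36

Total count 43 over total exposure 5 nights.
The Gamma prior is conjugate for the Poisson rate, so λ | data ~ Gamma(4+43, 1+5) = Gamma(47, 6).
Posterior variance = α'/β'² = 47/36.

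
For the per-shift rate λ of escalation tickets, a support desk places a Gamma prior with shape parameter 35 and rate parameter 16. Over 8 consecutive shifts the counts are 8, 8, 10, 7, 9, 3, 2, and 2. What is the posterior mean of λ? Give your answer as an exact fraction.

Total count: 8 + 8 + 10 + 7 + 9 + 3 + 2 + 2 = 49.
Total exposure: 8 shifts.
By Gamma–Poisson conjugacy, the posterior is Gamma(α + Σx, β + Σt) = Gamma(35 + 49, 16 + 8) = Gamma(84, 24).
Posterior mean = α'/β' = 84/24 = 7/2.

7/2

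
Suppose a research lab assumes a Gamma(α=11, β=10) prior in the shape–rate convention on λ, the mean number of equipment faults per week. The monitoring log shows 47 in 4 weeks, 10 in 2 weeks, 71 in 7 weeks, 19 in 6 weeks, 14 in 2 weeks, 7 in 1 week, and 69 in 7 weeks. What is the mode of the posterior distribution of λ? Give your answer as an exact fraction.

Total count: 47 + 10 + 71 + 19 + 14 + 7 + 69 = 237.
Total exposure: 4 + 2 + 7 + 6 + 2 + 1 + 7 = 29 weeks.
Posterior: α' = 11 + 237 = 248, β' = 10 + 29 = 39.
Posterior mode = (α'−1)/β' = 247/39 = 19/3.

19/3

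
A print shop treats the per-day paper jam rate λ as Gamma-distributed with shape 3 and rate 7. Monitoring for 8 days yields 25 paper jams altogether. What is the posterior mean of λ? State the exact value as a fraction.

Total count 25 over total exposure 8 days.
By Gamma–Poisson conjugacy, the posterior is Gamma(α + Σx, β + Σt) = Gamma(3 + 25, 7 + 8) = Gamma(28, 15).
Posterior mean = α'/β' = 28/15.

28/15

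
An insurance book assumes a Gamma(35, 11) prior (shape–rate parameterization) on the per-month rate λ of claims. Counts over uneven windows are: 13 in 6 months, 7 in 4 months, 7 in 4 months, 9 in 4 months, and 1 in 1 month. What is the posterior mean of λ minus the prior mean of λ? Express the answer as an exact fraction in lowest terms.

-43/55

Total count: 13 + 7 + 7 + 9 + 1 = 37.
Total exposure: 6 + 4 + 4 + 4 + 1 = 19 months.
Conjugate update: add total count to the shape and total exposure to the rate, giving Gamma(72, 30).
Posterior mean = 72/30 = 12/5; prior mean = 35/11 = 35/11. Difference = 12/5 − 35/11 = -43/55.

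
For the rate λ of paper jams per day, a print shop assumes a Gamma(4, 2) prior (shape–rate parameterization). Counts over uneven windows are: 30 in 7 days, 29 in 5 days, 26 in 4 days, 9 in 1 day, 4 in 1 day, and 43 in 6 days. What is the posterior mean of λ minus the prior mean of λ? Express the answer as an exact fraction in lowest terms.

Total count: 30 + 29 + 26 + 9 + 4 + 43 = 141.
Total exposure: 7 + 5 + 4 + 1 + 1 + 6 = 24 days.
Conjugate update: add total count to the shape and total exposure to the rate, giving Gamma(145, 26).
Posterior mean = 145/26 = 145/26; prior mean = 4/2 = 2. Difference = 145/26 − 2 = 93/26.

93/26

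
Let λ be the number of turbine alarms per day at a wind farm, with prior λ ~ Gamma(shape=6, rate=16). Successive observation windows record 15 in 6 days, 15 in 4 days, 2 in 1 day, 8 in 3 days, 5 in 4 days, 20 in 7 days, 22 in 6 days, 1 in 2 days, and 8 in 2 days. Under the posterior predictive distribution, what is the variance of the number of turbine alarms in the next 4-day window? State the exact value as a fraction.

Total count: 15 + 15 + 2 + 8 + 5 + 20 + 22 + 1 + 8 = 96.
Total exposure: 6 + 4 + 1 + 3 + 4 + 7 + 6 + 2 + 2 = 35 days.
The Gamma prior is conjugate for the Poisson rate, so λ | data ~ Gamma(6+96, 16+35) = Gamma(102, 51).
The posterior predictive for a window of length T is Negative Binomial with variance T·α'·(β'+T)/β'² = 4·102·55/2601 = 440/51.

440/51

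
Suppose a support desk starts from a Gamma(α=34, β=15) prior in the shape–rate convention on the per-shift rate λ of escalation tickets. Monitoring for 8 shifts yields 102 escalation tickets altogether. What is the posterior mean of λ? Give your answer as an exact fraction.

136/23

Total count 102 over total exposure 8 shifts.
Conjugate update: add total count to the shape and total exposure to the rate, giving Gamma(136, 23).
Posterior mean = α'/β' = 136/23.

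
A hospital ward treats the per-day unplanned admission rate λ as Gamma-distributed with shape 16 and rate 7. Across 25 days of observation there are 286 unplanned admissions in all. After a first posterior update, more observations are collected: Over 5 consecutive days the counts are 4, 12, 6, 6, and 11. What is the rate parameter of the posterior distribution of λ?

37

Total count 286 over total exposure 25 days.
After the first batch: Gamma(16 + 286, 7 + 25) = Gamma(302, 32).
Total count: 4 + 12 + 6 + 6 + 11 = 39.
Total exposure: 5 days.
After the second batch: Gamma(302 + 39, 32 + 5) = Gamma(341, 37).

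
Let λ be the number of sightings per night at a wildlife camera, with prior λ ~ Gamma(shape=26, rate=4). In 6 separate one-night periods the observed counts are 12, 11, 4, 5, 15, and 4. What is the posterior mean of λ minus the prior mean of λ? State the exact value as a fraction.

Total count: 12 + 11 + 4 + 5 + 15 + 4 = 51.
Total exposure: 6 nights.
The Gamma prior is conjugate for the Poisson rate, so λ | data ~ Gamma(26+51, 4+6) = Gamma(77, 10).
Posterior mean = 77/10 = 77/10; prior mean = 26/4 = 13/2. Difference = 77/10 − 13/2 = 6/5.

6/5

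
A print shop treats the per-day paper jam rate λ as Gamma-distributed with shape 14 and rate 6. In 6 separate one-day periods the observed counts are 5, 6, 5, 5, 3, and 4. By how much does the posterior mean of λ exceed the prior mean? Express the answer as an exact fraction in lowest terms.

7/6

Total count: 5 + 6 + 5 + 5 + 3 + 4 = 28.
Total exposure: 6 days.
Posterior: α' = 14 + 28 = 42, β' = 6 + 6 = 12.
Posterior mean = 42/12 = 7/2; prior mean = 14/6 = 7/3. Difference = 7/2 − 7/3 = 7/6.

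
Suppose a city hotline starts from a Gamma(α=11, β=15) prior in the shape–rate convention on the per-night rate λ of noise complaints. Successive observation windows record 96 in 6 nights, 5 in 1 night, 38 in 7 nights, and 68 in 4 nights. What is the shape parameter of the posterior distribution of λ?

Total count: 96 + 5 + 38 + 68 = 207.
Total exposure: 6 + 1 + 7 + 4 = 18 nights.
The Gamma prior is conjugate for the Poisson rate, so λ | data ~ Gamma(11+207, 15+18) = Gamma(218, 33).

218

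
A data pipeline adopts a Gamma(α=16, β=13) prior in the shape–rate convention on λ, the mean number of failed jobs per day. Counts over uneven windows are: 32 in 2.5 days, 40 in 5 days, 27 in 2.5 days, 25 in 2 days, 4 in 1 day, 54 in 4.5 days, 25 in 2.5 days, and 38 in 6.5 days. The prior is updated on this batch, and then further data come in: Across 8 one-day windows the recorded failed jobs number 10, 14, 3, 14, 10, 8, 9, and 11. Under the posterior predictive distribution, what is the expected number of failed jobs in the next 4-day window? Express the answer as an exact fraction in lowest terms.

544/19

Total count: 32 + 40 + 27 + 25 + 4 + 54 + 25 + 38 = 245.
Total exposure: 2.5 + 5 + 2.5 + 2 + 1 + 4.5 + 2.5 + 6.5 = 26.5 days.
After the first batch: Gamma(16 + 245, 13 + 26.5) = Gamma(261, 79/2).
Total count: 10 + 14 + 3 + 14 + 10 + 8 + 9 + 11 = 79.
Total exposure: 8 days.
After the second batch: Gamma(261 + 79, 79/2 + 8) = Gamma(340, 95/2).
Predictive mean over a 4-day window = T·E[λ|data] = 4·340/(95/2) = 544/19.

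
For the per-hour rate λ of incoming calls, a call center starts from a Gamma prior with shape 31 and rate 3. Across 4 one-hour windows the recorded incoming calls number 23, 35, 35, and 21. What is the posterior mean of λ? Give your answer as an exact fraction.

145/7

Total count: 23 + 35 + 35 + 21 = 114.
Total exposure: 4 hours.
By Gamma–Poisson conjugacy, the posterior is Gamma(α + Σx, β + Σt) = Gamma(31 + 114, 3 + 4) = Gamma(145, 7).
Posterior mean = α'/β' = 145/7.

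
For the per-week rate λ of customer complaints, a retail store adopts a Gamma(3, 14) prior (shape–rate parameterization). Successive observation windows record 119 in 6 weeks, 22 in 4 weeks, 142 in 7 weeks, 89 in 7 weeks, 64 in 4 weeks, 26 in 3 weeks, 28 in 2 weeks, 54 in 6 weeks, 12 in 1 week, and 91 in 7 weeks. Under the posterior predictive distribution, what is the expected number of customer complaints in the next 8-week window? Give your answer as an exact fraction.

Total count: 119 + 22 + 142 + 89 + 64 + 26 + 28 + 54 + 12 + 91 = 647.
Total exposure: 6 + 4 + 7 + 7 + 4 + 3 + 2 + 6 + 1 + 7 = 47 weeks.
Posterior: α' = 3 + 647 = 650, β' = 14 + 47 = 61.
Predictive mean over an 8-week window = T·E[λ|data] = 8·650/61 = 5200/61.

5200/61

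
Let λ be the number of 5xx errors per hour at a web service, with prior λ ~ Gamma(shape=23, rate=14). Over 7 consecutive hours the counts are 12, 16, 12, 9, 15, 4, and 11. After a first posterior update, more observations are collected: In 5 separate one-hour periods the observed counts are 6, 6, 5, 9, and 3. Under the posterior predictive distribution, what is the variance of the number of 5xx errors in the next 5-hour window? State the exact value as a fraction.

20305/676

Total count: 12 + 16 + 12 + 9 + 15 + 4 + 11 = 79.
Total exposure: 7 hours.
After the first batch: Gamma(23 + 79, 14 + 7) = Gamma(102, 21).
Total count: 6 + 6 + 5 + 9 + 3 = 29.
Total exposure: 5 hours.
After the second batch: Gamma(102 + 29, 21 + 5) = Gamma(131, 26).
The posterior predictive for a window of length T is Negative Binomial with variance T·α'·(β'+T)/β'² = 5·131·31/676 = 20305/676.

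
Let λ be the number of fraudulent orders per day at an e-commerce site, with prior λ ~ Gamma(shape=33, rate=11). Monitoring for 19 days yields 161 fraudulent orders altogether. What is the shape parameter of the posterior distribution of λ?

194

Total count 161 over total exposure 19 days.
By Gamma–Poisson conjugacy, the posterior is Gamma(α + Σx, β + Σt) = Gamma(33 + 161, 11 + 19) = Gamma(194, 30).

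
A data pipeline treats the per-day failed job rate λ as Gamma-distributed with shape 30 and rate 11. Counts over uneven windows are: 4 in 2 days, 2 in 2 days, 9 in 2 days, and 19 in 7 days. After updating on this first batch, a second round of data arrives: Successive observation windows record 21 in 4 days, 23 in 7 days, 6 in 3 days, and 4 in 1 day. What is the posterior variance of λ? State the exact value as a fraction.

Total count: 4 + 2 + 9 + 19 = 34.
Total exposure: 2 + 2 + 2 + 7 = 13 days.
After the first batch: Gamma(30 + 34, 11 + 13) = Gamma(64, 24).
Total count: 21 + 23 + 6 + 4 = 54.
Total exposure: 4 + 7 + 3 + 1 = 15 days.
After the second batch: Gamma(64 + 54, 24 + 15) = Gamma(118, 39).
Posterior variance = α'/β'² = 118/1521.

118/1521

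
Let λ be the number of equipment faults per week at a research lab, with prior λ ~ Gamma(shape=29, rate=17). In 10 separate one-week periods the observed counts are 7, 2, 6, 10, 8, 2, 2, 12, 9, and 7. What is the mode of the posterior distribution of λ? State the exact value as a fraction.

31/9

Total count: 7 + 2 + 6 + 10 + 8 + 2 + 2 + 12 + 9 + 7 = 65.
Total exposure: 10 weeks.
By Gamma–Poisson conjugacy, the posterior is Gamma(α + Σx, β + Σt) = Gamma(29 + 65, 17 + 10) = Gamma(94, 27).
Posterior mode = (α'−1)/β' = 93/27 = 31/9.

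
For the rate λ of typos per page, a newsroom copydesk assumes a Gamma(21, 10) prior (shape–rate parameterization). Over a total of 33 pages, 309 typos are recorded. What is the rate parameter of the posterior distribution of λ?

Total count 309 over total exposure 33 pages.
Conjugate update: add total count to the shape and total exposure to the rate, giving Gamma(330, 43).

43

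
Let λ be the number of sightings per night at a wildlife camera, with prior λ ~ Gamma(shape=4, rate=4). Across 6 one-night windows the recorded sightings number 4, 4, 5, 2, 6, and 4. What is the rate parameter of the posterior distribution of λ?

Total count: 4 + 4 + 5 + 2 + 6 + 4 = 25.
Total exposure: 6 nights.
The Gamma prior is conjugate for the Poisson rate, so λ | data ~ Gamma(4+25, 4+6) = Gamma(29, 10).

10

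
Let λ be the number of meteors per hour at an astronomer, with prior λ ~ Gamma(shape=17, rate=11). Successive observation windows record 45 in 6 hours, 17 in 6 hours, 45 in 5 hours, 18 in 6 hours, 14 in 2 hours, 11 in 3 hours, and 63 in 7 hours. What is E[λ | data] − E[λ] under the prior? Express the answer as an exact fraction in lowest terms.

38/11

Total count: 45 + 17 + 45 + 18 + 14 + 11 + 63 = 213.
Total exposure: 6 + 6 + 5 + 6 + 2 + 3 + 7 = 35 hours.
Posterior: α' = 17 + 213 = 230, β' = 11 + 35 = 46.
Posterior mean = 230/46 = 5; prior mean = 17/11 = 17/11. Difference = 5 − 17/11 = 38/11.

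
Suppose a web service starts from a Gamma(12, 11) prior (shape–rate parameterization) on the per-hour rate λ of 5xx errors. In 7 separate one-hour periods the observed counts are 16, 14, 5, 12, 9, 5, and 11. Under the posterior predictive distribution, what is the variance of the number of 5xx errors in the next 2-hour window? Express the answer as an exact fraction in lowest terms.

280/27

Total count: 16 + 14 + 5 + 12 + 9 + 5 + 11 = 72.
Total exposure: 7 hours.
Conjugate update: add total count to the shape and total exposure to the rate, giving Gamma(84, 18).
The posterior predictive for a window of length T is Negative Binomial with variance T·α'·(β'+T)/β'² = 2·84·20/324 = 280/27.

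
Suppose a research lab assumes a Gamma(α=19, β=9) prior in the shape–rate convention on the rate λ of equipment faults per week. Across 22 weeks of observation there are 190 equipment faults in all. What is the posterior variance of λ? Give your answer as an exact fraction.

209/961

Total count 190 over total exposure 22 weeks.
Gamma(α, β) with Poisson data over total exposure Σt gives posterior Gamma(α+Σx, β+Σt) = Gamma(209, 31).
Posterior variance = α'/β'² = 209/961.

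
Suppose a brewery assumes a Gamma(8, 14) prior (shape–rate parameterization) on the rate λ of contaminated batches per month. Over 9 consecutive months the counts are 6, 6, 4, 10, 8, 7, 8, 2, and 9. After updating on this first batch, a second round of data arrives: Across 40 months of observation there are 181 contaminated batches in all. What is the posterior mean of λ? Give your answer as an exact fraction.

Total count: 6 + 6 + 4 + 10 + 8 + 7 + 8 + 2 + 9 = 60.
Total exposure: 9 months.
After the first batch: Gamma(8 + 60, 14 + 9) = Gamma(68, 23).
Total count 181 over total exposure 40 months.
After the second batch: Gamma(68 + 181, 23 + 40) = Gamma(249, 63).
Posterior mean = α'/β' = 249/63 = 83/21.

83/21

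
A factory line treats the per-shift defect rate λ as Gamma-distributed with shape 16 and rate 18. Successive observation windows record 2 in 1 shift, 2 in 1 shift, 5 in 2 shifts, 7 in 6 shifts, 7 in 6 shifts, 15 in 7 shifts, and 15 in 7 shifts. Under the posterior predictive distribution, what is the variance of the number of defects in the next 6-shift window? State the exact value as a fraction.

621/64

Total count: 2 + 2 + 5 + 7 + 7 + 15 + 15 = 53.
Total exposure: 1 + 1 + 2 + 6 + 6 + 7 + 7 = 30 shifts.
By Gamma–Poisson conjugacy, the posterior is Gamma(α + Σx, β + Σt) = Gamma(16 + 53, 18 + 30) = Gamma(69, 48).
The posterior predictive for a window of length T is Negative Binomial with variance T·α'·(β'+T)/β'² = 6·69·54/2304 = 621/64.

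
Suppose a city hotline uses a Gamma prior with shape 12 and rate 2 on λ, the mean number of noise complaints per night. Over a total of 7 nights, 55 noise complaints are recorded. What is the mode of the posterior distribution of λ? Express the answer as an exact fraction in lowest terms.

22/3

Total count 55 over total exposure 7 nights.
By Gamma–Poisson conjugacy, the posterior is Gamma(α + Σx, β + Σt) = Gamma(12 + 55, 2 + 7) = Gamma(67, 9).
Posterior mode = (α'−1)/β' = 66/9 = 22/3.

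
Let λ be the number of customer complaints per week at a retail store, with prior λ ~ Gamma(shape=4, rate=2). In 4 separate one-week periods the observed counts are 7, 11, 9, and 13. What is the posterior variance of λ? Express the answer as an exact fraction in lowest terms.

Total count: 7 + 11 + 9 + 13 = 40.
Total exposure: 4 weeks.
Conjugate update: add total count to the shape and total exposure to the rate, giving Gamma(44, 6).
Posterior variance = α'/β'² = 44/36 = 11/9.

11/9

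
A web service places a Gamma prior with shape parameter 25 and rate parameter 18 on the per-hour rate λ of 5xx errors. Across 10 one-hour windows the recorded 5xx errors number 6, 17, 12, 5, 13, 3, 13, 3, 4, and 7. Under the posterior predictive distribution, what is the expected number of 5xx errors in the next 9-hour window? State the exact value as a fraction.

Total count: 6 + 17 + 12 + 5 + 13 + 3 + 13 + 3 + 4 + 7 = 83.
Total exposure: 10 hours.
By Gamma–Poisson conjugacy, the posterior is Gamma(α + Σx, β + Σt) = Gamma(25 + 83, 18 + 10) = Gamma(108, 28).
Predictive mean over a 9-hour window = T·E[λ|data] = 9·108/28 = 243/7.

243/7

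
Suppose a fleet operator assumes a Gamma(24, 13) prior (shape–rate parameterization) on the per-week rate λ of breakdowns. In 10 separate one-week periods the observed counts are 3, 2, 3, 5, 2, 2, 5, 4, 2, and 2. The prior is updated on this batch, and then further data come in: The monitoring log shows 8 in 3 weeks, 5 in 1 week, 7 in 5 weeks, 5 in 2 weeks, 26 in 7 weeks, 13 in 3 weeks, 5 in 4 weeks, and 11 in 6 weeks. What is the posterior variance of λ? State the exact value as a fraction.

Total count: 3 + 2 + 3 + 5 + 2 + 2 + 5 + 4 + 2 + 2 = 30.
Total exposure: 10 weeks.
After the first batch: Gamma(24 + 30, 13 + 10) = Gamma(54, 23).
Total count: 8 + 5 + 7 + 5 + 26 + 13 + 5 + 11 = 80.
Total exposure: 3 + 1 + 5 + 2 + 7 + 3 + 4 + 6 = 31 weeks.
After the second batch: Gamma(54 + 80, 23 + 31) = Gamma(134, 54).
Posterior variance = α'/β'² = 134/2916 = 67/1458.

67/1458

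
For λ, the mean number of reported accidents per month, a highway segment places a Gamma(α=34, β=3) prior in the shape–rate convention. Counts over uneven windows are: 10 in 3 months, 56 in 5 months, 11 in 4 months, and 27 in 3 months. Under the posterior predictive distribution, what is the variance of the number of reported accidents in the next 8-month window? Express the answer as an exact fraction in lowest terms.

2392/27

Total count: 10 + 56 + 11 + 27 = 104.
Total exposure: 3 + 5 + 4 + 3 = 15 months.
Posterior: α' = 34 + 104 = 138, β' = 3 + 15 = 18.
The posterior predictive for a window of length T is Negative Binomial with variance T·α'·(β'+T)/β'² = 8·138·26/324 = 2392/27.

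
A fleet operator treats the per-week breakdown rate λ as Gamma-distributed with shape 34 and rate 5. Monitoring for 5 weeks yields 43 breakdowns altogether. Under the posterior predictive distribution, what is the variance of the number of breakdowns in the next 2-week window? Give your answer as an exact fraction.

Total count 43 over total exposure 5 weeks.
Gamma(α, β) with Poisson data over total exposure Σt gives posterior Gamma(α+Σx, β+Σt) = Gamma(77, 10).
The posterior predictive for a window of length T is Negative Binomial with variance T·α'·(β'+T)/β'² = 2·77·12/100 = 462/25.

462/25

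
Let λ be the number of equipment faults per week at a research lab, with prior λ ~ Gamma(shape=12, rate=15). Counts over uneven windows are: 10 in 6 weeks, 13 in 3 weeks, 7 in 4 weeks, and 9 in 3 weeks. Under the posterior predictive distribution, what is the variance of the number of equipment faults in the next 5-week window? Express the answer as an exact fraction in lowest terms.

Total count: 10 + 13 + 7 + 9 = 39.
Total exposure: 6 + 3 + 4 + 3 = 16 weeks.
Posterior: α' = 12 + 39 = 51, β' = 15 + 16 = 31.
The posterior predictive for a window of length T is Negative Binomial with variance T·α'·(β'+T)/β'² = 5·51·36/961 = 9180/961.

9180/961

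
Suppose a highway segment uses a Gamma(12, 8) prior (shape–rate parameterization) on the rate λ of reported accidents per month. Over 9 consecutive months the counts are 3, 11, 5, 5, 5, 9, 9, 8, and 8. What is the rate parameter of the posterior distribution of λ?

Total count: 3 + 11 + 5 + 5 + 5 + 9 + 9 + 8 + 8 = 63.
Total exposure: 9 months.
Conjugate update: add total count to the shape and total exposure to the rate, giving Gamma(75, 17).

17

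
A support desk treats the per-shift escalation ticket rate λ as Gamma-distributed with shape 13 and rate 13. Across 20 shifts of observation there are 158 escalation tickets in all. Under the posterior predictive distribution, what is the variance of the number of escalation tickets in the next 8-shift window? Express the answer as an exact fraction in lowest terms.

6232/121

Total count 158 over total exposure 20 shifts.
Conjugate update: add total count to the shape and total exposure to the rate, giving Gamma(171, 33).
The posterior predictive for a window of length T is Negative Binomial with variance T·α'·(β'+T)/β'² = 8·171·41/1089 = 6232/121.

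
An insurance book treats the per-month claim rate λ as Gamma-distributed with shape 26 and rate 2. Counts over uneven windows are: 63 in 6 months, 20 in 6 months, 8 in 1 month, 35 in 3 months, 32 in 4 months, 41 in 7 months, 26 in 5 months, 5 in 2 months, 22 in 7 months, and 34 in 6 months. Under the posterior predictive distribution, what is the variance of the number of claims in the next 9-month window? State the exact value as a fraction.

Total count: 63 + 20 + 8 + 35 + 32 + 41 + 26 + 5 + 22 + 34 = 286.
Total exposure: 6 + 6 + 1 + 3 + 4 + 7 + 5 + 2 + 7 + 6 = 47 months.
Gamma(α, β) with Poisson data over total exposure Σt gives posterior Gamma(α+Σx, β+Σt) = Gamma(312, 49).
The posterior predictive for a window of length T is Negative Binomial with variance T·α'·(β'+T)/β'² = 9·312·58/2401 = 162864/2401.

162864/2401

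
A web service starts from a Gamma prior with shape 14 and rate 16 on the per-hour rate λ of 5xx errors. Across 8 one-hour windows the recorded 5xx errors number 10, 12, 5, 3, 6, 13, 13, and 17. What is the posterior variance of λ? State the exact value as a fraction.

31/192

Total count: 10 + 12 + 5 + 3 + 6 + 13 + 13 + 17 = 79.
Total exposure: 8 hours.
Conjugate update: add total count to the shape and total exposure to the rate, giving Gamma(93, 24).
Posterior variance = α'/β'² = 93/576 = 31/192.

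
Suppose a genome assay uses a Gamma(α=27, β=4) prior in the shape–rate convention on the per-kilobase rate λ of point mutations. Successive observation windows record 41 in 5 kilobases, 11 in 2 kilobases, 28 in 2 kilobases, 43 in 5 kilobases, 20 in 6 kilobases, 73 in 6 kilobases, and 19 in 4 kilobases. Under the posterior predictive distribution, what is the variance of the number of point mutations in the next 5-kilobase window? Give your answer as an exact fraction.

25545/578

Total count: 41 + 11 + 28 + 43 + 20 + 73 + 19 = 235.
Total exposure: 5 + 2 + 2 + 5 + 6 + 6 + 4 = 30 kilobases.
Gamma(α, β) with Poisson data over total exposure Σt gives posterior Gamma(α+Σx, β+Σt) = Gamma(262, 34).
The posterior predictive for a window of length T is Negative Binomial with variance T·α'·(β'+T)/β'² = 5·262·39/1156 = 25545/578.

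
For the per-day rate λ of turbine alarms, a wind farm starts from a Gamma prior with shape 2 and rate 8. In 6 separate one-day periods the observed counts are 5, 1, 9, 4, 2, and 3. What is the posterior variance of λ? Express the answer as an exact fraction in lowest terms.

Total count: 5 + 1 + 9 + 4 + 2 + 3 = 24.
Total exposure: 6 days.
Gamma(α, β) with Poisson data over total exposure Σt gives posterior Gamma(α+Σx, β+Σt) = Gamma(26, 14).
Posterior variance = α'/β'² = 26/196 = 13/98.

13/98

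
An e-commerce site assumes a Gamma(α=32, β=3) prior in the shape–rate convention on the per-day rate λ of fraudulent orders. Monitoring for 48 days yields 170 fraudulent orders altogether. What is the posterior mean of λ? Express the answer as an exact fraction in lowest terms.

202/51

Total count 170 over total exposure 48 days.
Posterior: α' = 32 + 170 = 202, β' = 3 + 48 = 51.
Posterior mean = α'/β' = 202/51.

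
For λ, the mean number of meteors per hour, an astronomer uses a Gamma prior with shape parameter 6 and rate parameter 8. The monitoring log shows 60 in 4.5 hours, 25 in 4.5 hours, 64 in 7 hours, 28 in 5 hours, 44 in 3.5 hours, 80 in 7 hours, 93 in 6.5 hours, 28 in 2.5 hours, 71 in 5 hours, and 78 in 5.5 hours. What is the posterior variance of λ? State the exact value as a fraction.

577/3481

Total count: 60 + 25 + 64 + 28 + 44 + 80 + 93 + 28 + 71 + 78 = 571.
Total exposure: 4.5 + 4.5 + 7 + 5 + 3.5 + 7 + 6.5 + 2.5 + 5 + 5.5 = 51 hours.
Posterior: α' = 6 + 571 = 577, β' = 8 + 51 = 59.
Posterior variance = α'/β'² = 577/3481.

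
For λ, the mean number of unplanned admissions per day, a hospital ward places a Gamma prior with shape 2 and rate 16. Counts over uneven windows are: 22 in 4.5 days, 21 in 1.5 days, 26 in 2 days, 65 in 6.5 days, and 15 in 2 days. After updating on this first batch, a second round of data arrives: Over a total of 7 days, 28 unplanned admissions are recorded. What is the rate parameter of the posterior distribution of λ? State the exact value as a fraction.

79/2

Total count: 22 + 21 + 26 + 65 + 15 = 149.
Total exposure: 4.5 + 1.5 + 2 + 6.5 + 2 = 16.5 days.
After the first batch: Gamma(2 + 149, 16 + 16.5) = Gamma(151, 65/2).
Total count 28 over total exposure 7 days.
After the second batch: Gamma(151 + 28, 65/2 + 7) = Gamma(179, 79/2).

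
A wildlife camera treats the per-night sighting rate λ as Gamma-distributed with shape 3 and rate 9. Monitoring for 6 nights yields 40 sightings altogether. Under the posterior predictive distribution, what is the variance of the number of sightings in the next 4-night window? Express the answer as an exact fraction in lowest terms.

Total count 40 over total exposure 6 nights.
By Gamma–Poisson conjugacy, the posterior is Gamma(α + Σx, β + Σt) = Gamma(3 + 40, 9 + 6) = Gamma(43, 15).
The posterior predictive for a window of length T is Negative Binomial with variance T·α'·(β'+T)/β'² = 4·43·19/225 = 3268/225.

3268/225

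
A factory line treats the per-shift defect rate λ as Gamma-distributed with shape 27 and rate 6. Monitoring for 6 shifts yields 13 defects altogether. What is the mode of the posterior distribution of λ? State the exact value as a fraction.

Total count 13 over total exposure 6 shifts.
Gamma(α, β) with Poisson data over total exposure Σt gives posterior Gamma(α+Σx, β+Σt) = Gamma(40, 12).
Posterior mode = (α'−1)/β' = 39/12 = 13/4.

13/4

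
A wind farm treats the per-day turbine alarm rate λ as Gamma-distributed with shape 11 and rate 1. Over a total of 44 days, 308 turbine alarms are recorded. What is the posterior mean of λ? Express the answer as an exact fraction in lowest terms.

Total count 308 over total exposure 44 days.
Gamma(α, β) with Poisson data over total exposure Σt gives posterior Gamma(α+Σx, β+Σt) = Gamma(319, 45).
Posterior mean = α'/β' = 319/45.

319/45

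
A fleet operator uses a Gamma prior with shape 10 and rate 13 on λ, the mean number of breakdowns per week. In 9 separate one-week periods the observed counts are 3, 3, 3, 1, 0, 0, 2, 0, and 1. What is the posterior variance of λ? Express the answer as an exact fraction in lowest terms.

23/484

Total count: 3 + 3 + 3 + 1 + 0 + 0 + 2 + 0 + 1 = 13.
Total exposure: 9 weeks.
The Gamma prior is conjugate for the Poisson rate, so λ | data ~ Gamma(10+13, 13+9) = Gamma(23, 22).
Posterior variance = α'/β'² = 23/484.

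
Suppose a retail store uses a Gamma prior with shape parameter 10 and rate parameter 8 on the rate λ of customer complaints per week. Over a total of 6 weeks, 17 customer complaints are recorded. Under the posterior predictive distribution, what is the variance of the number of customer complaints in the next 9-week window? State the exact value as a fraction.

5589/196

Total count 17 over total exposure 6 weeks.
The Gamma prior is conjugate for the Poisson rate, so λ | data ~ Gamma(10+17, 8+6) = Gamma(27, 14).
The posterior predictive for a window of length T is Negative Binomial with variance T·α'·(β'+T)/β'² = 9·27·23/196 = 5589/196.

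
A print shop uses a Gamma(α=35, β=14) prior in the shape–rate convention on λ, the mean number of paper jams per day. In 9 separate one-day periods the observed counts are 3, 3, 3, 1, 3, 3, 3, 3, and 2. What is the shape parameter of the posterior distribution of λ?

Total count: 3 + 3 + 3 + 1 + 3 + 3 + 3 + 3 + 2 = 24.
Total exposure: 9 days.
Posterior: α' = 35 + 24 = 59, β' = 14 + 9 = 23.

59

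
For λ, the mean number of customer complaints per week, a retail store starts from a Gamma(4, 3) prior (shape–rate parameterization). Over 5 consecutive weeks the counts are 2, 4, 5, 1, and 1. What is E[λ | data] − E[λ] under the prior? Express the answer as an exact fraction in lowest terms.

Total count: 2 + 4 + 5 + 1 + 1 = 13.
Total exposure: 5 weeks.
Posterior: α' = 4 + 13 = 17, β' = 3 + 5 = 8.
Posterior mean = 17/8 = 17/8; prior mean = 4/3 = 4/3. Difference = 17/8 − 4/3 = 19/24.

19/24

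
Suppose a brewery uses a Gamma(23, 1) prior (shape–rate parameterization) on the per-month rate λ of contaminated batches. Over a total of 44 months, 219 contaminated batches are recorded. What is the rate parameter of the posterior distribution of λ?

45

Total count 219 over total exposure 44 months.
Gamma(α, β) with Poisson data over total exposure Σt gives posterior Gamma(α+Σx, β+Σt) = Gamma(242, 45).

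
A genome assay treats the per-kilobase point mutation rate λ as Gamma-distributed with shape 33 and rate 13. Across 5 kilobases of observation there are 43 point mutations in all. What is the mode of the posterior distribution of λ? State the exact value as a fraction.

25/6

Total count 43 over total exposure 5 kilobases.
The Gamma prior is conjugate for the Poisson rate, so λ | data ~ Gamma(33+43, 13+5) = Gamma(76, 18).
Posterior mode = (α'−1)/β' = 75/18 = 25/6.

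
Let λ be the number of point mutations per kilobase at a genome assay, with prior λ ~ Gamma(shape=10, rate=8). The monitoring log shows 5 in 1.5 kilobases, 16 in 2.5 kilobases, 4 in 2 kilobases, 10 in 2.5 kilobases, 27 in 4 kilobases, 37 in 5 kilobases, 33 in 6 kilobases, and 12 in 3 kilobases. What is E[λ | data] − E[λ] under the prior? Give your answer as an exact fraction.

Total count: 5 + 16 + 4 + 10 + 27 + 37 + 33 + 12 = 144.
Total exposure: 1.5 + 2.5 + 2 + 2.5 + 4 + 5 + 6 + 3 = 26.5 kilobases.
Conjugate update: add total count to the shape and total exposure to the rate, giving Gamma(154, 69/2).
Posterior mean = 154/(69/2) = 308/69; prior mean = 10/8 = 5/4. Difference = 308/69 − 5/4 = 887/276.

887/276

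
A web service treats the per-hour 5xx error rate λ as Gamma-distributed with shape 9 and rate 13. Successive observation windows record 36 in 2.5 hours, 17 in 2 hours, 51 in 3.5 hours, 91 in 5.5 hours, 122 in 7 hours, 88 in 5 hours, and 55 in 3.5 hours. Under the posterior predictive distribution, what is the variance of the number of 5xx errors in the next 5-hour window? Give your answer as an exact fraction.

15745/252

Total count: 36 + 17 + 51 + 91 + 122 + 88 + 55 = 460.
Total exposure: 2.5 + 2 + 3.5 + 5.5 + 7 + 5 + 3.5 = 29 hours.
By Gamma–Poisson conjugacy, the posterior is Gamma(α + Σx, β + Σt) = Gamma(9 + 460, 13 + 29) = Gamma(469, 42).
The posterior predictive for a window of length T is Negative Binomial with variance T·α'·(β'+T)/β'² = 5·469·47/1764 = 15745/252.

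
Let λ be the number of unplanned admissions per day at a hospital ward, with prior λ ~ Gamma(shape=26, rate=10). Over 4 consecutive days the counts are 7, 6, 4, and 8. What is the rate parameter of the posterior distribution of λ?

Total count: 7 + 6 + 4 + 8 = 25.
Total exposure: 4 days.
By Gamma–Poisson conjugacy, the posterior is Gamma(α + Σx, β + Σt) = Gamma(26 + 25, 10 + 4) = Gamma(51, 14).

14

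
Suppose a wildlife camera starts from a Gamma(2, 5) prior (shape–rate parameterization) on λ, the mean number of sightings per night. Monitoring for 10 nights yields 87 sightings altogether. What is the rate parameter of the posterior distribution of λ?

15

Total count 87 over total exposure 10 nights.
Conjugate update: add total count to the shape and total exposure to the rate, giving Gamma(89, 15).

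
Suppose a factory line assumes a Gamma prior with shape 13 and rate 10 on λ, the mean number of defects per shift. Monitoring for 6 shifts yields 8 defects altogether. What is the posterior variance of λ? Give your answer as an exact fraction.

21/256

Total count 8 over total exposure 6 shifts.
Conjugate update: add total count to the shape and total exposure to the rate, giving Gamma(21, 16).
Posterior variance = α'/β'² = 21/256.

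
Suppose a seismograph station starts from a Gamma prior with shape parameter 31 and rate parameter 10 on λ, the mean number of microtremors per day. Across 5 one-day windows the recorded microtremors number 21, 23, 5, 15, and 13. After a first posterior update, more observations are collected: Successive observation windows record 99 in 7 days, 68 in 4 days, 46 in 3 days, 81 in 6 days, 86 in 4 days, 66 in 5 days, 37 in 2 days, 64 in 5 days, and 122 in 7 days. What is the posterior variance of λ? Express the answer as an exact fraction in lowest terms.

Total count: 21 + 23 + 5 + 15 + 13 = 77.
Total exposure: 5 days.
After the first batch: Gamma(31 + 77, 10 + 5) = Gamma(108, 15).
Total count: 99 + 68 + 46 + 81 + 86 + 66 + 37 + 64 + 122 = 669.
Total exposure: 7 + 4 + 3 + 6 + 4 + 5 + 2 + 5 + 7 = 43 days.
After the second batch: Gamma(108 + 669, 15 + 43) = Gamma(777, 58).
Posterior variance = α'/β'² = 777/3364.

777/3364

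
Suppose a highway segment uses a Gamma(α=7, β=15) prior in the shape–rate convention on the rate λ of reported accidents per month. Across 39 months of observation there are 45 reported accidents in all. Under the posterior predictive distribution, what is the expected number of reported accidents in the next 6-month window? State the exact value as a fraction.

Total count 45 over total exposure 39 months.
Gamma(α, β) with Poisson data over total exposure Σt gives posterior Gamma(α+Σx, β+Σt) = Gamma(52, 54).
Predictive mean over a 6-month window = T·E[λ|data] = 6·52/54 = 52/9.

52/9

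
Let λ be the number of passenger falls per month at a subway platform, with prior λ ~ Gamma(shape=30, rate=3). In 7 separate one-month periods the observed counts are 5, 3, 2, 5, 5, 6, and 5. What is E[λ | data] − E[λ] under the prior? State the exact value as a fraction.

-39/10

Total count: 5 + 3 + 2 + 5 + 5 + 6 + 5 = 31.
Total exposure: 7 months.
Gamma(α, β) with Poisson data over total exposure Σt gives posterior Gamma(α+Σx, β+Σt) = Gamma(61, 10).
Posterior mean = 61/10 = 61/10; prior mean = 30/3 = 10. Difference = 61/10 − 10 = -39/10.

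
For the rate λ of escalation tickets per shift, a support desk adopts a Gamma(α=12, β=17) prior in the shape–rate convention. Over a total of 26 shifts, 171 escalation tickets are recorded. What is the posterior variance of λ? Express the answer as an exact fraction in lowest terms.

183/1849

Total count 171 over total exposure 26 shifts.
By Gamma–Poisson conjugacy, the posterior is Gamma(α + Σx, β + Σt) = Gamma(12 + 171, 17 + 26) = Gamma(183, 43).
Posterior variance = α'/β'² = 183/1849.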